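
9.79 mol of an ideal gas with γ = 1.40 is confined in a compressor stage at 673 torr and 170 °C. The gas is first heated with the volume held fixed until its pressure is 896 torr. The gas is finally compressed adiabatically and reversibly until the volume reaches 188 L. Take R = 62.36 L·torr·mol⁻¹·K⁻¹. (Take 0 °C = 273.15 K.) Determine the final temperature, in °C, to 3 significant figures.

T₃ ≈ 526 °C

Convert: T₁ = 443.1 K.
From PV = nRT: V₁ = nRT₁/P₁ = 402.0 L.
V constant ⇒ P ∝ T: V₂ = V₁; T₂ = T₁·(P₂/P₁) = 590.0 K.
Reversible adiabatic, γ = 1.40: T₃ = T₂·(V₂/V₃)^(γ−1) = 799.6 K; P₃ = P₂·(V₂/V₃)^γ = 2597 torr.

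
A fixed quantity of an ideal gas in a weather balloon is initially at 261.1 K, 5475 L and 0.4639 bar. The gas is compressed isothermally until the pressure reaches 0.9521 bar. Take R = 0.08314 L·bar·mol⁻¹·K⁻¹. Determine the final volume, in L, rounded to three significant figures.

V₂ ≈ 2.67e+03 L

Isothermal, so P V is constant: T₂ = T₁; V₂ = V₁·(P₁/P₂) = 2668 L.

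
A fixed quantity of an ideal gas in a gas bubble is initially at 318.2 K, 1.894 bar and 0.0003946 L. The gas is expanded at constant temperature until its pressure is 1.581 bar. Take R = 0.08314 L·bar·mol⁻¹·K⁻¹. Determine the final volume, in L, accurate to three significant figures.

T constant ⇒ Boyle's law P V = const: T₂ = T₁; V₂ = V₁·(P₁/P₂) = 0.0004727 L.

V₂ ≈ 0.000473 L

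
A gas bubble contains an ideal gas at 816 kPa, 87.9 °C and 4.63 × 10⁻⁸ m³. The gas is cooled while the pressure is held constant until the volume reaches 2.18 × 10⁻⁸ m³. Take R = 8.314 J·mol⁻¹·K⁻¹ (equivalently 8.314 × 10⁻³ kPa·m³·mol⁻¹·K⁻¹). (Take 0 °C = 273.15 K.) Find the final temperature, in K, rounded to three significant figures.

Convert: T₁ = 361.0 K.
Isobaric, so V/T is constant: P₂ = P₁; T₂ = T₁·(V₂/V₁) = 170.0 K.

T₂ ≈ 170 K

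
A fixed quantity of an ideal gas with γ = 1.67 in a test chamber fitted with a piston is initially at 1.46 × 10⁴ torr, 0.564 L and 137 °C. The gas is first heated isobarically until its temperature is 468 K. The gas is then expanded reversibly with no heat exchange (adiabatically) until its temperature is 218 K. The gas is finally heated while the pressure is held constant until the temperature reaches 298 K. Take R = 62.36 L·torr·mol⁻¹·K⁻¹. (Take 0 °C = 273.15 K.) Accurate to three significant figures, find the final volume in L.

V₄ ≈ 2.75 L

Convert: T₁ = 410.1 K.
P constant ⇒ V ∝ T: P₂ = P₁; V₂ = V₁·(T₂/T₁) = 0.6435 L.
Reversible adiabatic, γ = 1.67: P₃ = P₂·(T₃/T₂)^(γ/(γ−1)) = 2174 torr; V₃ = V₂·(T₂/T₃)^(1/(γ−1)) = 2.013 L.
Isobaric, so V/T is constant: P₄ = P₃; V₄ = V₃·(T₄/T₃) = 2.751 L.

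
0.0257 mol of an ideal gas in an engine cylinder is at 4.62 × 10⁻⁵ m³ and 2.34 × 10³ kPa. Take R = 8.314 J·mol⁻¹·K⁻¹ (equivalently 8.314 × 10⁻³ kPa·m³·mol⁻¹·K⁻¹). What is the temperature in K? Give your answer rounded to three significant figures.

PV = nRT ⇒ T = PV/(nR) = (2.34e+03 × 4.62e-05) / (0.0257 × 8.314 × 10⁻³)

T ≈ 506 K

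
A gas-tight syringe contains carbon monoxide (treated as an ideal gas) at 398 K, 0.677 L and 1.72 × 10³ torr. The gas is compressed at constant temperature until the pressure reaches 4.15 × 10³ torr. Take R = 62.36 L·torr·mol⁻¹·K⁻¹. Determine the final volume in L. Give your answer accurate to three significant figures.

Isothermal, so P V is constant: T₂ = T₁; V₂ = V₁·(P₁/P₂) = 0.2806 L.

V₂ ≈ 0.281 L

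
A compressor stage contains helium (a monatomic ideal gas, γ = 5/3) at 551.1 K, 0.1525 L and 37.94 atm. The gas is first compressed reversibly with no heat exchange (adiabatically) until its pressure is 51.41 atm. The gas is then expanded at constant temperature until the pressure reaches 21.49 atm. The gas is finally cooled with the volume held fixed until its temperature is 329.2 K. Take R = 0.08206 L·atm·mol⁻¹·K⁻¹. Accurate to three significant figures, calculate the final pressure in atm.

P₄ ≈ 11.4 atm

Reversible adiabatic, γ = 5/3: T₂ = T₁·(P₂/P₁)^((γ−1)/γ) = 622.3 K; V₂ = V₁·(P₁/P₂)^(1/γ) = 0.1271 L.
Isothermal, so P V is constant: T₃ = T₂; V₃ = V₂·(P₂/P₃) = 0.3040 L.
Isochoric, so P/T is constant: V₄ = V₃; P₄ = P₃·(T₄/T₃) = 11.37 atm.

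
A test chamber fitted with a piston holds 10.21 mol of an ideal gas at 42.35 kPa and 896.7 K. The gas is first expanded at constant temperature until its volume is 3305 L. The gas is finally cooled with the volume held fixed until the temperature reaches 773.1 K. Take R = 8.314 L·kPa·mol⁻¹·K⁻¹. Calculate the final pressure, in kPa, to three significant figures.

P₃ ≈ 19.9 kPa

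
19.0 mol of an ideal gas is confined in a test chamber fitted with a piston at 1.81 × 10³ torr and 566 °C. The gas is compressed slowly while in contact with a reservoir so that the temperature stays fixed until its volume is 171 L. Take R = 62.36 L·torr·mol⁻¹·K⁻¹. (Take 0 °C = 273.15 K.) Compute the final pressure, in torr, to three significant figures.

P₂ ≈ 5.81e+03 torr

Convert: T₁ = 839.1 K.
From PV = nRT: V₁ = nRT₁/P₁ = 549.3 L.
T constant ⇒ Boyle's law P V = const: T₂ = T₁; P₂ = P₁·(V₁/V₂) = 5814 torr.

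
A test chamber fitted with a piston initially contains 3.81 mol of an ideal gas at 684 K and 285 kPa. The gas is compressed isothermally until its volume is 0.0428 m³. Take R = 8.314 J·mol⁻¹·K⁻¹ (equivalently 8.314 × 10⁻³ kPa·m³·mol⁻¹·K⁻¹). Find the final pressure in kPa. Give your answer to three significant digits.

P₂ ≈ 506 kPa

From PV = nRT: V₁ = nRT₁/P₁ = 0.07602 m³.
Isothermal, so P V is constant: T₂ = T₁; P₂ = P₁·(V₁/V₂) = 506.2 kPa.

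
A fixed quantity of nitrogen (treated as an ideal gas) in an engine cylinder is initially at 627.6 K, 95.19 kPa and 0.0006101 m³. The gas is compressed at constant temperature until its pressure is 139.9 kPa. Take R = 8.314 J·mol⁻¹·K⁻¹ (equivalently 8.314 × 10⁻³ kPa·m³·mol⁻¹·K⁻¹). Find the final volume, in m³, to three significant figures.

V₂ ≈ 0.000415 m³

T constant ⇒ Boyle's law P V = const: T₂ = T₁; V₂ = V₁·(P₁/P₂) = 0.0004151 m³.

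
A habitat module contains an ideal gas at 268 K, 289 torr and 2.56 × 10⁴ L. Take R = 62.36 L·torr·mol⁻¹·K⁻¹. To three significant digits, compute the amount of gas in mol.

PV = nRT ⇒ n = PV/(RT) = (289 × 2.56e+04) / (62.36 × 268)

n ≈ 443 mol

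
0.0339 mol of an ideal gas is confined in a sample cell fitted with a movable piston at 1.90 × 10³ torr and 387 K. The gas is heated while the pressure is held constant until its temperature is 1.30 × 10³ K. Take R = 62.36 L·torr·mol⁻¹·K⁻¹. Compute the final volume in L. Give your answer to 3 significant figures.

From PV = nRT: V₁ = nRT₁/P₁ = 0.4306 L.
P constant ⇒ V ∝ T: P₂ = P₁; V₂ = V₁·(T₂/T₁) = 1.446 L.

V₂ ≈ 1.45 L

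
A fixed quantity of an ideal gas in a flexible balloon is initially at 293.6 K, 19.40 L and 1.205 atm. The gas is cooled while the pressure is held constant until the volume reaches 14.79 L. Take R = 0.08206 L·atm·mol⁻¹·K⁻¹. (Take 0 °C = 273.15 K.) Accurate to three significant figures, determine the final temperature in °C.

T₂ ≈ -49.3 °C

P constant ⇒ V ∝ T: P₂ = P₁; T₂ = T₁·(V₂/V₁) = 223.8 K.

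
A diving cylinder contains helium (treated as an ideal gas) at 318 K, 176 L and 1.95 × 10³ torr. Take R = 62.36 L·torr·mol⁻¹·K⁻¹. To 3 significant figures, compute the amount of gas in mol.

n ≈ 17.3 mol

PV = nRT ⇒ n = PV/(RT) = (1.95e+03 × 176) / (62.36 × 318)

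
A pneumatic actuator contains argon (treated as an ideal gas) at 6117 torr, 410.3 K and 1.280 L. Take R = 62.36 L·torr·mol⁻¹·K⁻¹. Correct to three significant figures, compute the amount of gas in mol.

PV = nRT ⇒ n = PV/(RT) = (6117 × 1.280) / (62.36 × 410.3)

n ≈ 0.306 mol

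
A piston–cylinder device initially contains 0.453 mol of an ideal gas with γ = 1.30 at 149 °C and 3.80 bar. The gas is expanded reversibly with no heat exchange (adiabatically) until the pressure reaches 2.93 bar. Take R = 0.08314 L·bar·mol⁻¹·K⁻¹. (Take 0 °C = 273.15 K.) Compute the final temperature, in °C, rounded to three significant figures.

Convert: T₁ = 422.1 K.
From PV = nRT: V₁ = nRT₁/P₁ = 4.184 L.
Adiabatic (γ = 1.30), T V^(γ−1) and P V^γ constant: T₂ = T₁·(P₂/P₁)^((γ−1)/γ) = 397.6 K; V₂ = V₁·(P₁/P₂)^(1/γ) = 5.110 L.

T₂ ≈ 124 °C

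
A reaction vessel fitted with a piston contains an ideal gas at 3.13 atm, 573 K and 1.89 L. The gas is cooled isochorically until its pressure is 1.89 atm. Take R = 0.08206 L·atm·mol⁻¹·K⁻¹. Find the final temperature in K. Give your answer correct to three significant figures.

T₂ ≈ 346 K

V constant ⇒ P ∝ T: V₂ = V₁; T₂ = T₁·(P₂/P₁) = 346.0 K.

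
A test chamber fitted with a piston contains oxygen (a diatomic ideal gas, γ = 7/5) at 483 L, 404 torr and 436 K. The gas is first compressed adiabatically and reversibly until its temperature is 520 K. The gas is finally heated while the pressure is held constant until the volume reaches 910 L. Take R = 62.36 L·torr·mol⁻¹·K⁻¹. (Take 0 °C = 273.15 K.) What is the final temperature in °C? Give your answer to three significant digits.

Adiabatic (γ = 7/5), T V^(γ−1) and P V^γ constant: P₂ = P₁·(T₂/T₁)^(γ/(γ−1)) = 748.5 torr; V₂ = V₁·(T₁/T₂)^(1/(γ−1)) = 310.9 L.
P constant ⇒ V ∝ T: P₃ = P₂; T₃ = T₂·(V₃/V₂) = 1522 K.

T₃ ≈ 1.25e+03 °C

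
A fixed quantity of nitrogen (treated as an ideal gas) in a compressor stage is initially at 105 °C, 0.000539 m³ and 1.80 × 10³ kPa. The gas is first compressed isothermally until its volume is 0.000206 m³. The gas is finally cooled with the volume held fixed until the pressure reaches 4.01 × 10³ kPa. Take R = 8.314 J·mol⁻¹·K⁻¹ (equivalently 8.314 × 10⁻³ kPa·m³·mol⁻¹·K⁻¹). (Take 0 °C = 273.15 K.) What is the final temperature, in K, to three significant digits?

Convert: T₁ = 378.1 K.
T constant ⇒ Boyle's law P V = const: T₂ = T₁; P₂ = P₁·(V₁/V₂) = 4710 kPa.
V constant ⇒ P ∝ T: V₃ = V₂; T₃ = T₂·(P₃/P₂) = 322.0 K.

T₃ ≈ 322 K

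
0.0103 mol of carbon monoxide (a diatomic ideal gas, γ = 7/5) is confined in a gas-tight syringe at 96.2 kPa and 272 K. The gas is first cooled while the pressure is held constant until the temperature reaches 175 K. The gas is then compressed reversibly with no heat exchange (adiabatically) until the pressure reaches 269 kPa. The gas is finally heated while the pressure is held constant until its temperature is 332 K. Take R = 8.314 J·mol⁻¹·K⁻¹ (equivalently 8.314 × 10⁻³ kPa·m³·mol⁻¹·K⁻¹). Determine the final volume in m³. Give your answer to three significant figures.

V₄ ≈ 0.000106 m³

From PV = nRT: V₁ = nRT₁/P₁ = 0.0002421 m³.
Isobaric, so V/T is constant: P₂ = P₁; V₂ = V₁·(T₂/T₁) = 0.0001558 m³.
Adiabatic (γ = 7/5), T V^(γ−1) and P V^γ constant: T₃ = T₂·(P₃/P₂)^((γ−1)/γ) = 234.8 K; V₃ = V₂·(P₂/P₃)^(1/γ) = 7.474e-05 m³.
P constant ⇒ V ∝ T: P₄ = P₃; V₄ = V₃·(T₄/T₃) = 0.0001057 m³.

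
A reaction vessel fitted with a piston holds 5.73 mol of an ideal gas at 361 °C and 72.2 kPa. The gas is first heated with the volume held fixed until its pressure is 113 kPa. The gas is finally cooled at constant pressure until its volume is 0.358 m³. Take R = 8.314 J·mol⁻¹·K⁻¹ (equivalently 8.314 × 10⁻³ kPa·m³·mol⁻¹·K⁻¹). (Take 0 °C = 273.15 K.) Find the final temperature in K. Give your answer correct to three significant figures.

T₃ ≈ 849 K

Convert: T₁ = 634.1 K.
From PV = nRT: V₁ = nRT₁/P₁ = 0.4184 m³.
V constant ⇒ P ∝ T: V₂ = V₁; T₂ = T₁·(P₂/P₁) = 992.5 K.
P constant ⇒ V ∝ T: P₃ = P₂; T₃ = T₂·(V₃/V₂) = 849.2 K.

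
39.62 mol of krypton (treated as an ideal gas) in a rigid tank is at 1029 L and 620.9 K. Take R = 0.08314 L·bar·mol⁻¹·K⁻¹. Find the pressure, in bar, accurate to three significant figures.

PV = nRT ⇒ P = nRT/V = (39.62 × 0.08314 × 620.9) / 1029

P ≈ 1.99 bar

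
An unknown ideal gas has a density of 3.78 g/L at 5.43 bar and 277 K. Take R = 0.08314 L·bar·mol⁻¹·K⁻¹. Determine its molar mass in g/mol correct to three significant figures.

ρ = PM/(RT) ⇒ M = ρRT/P = (3.78 × 0.08314 × 277.0) / 5.43

M ≈ 16.0 g/mol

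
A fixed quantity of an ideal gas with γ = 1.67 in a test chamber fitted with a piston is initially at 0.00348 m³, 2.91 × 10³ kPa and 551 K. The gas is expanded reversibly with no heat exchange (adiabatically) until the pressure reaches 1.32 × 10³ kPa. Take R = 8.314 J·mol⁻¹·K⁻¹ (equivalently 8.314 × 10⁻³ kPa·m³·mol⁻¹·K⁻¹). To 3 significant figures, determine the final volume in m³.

Reversible adiabatic, γ = 1.67: T₂ = T₁·(P₂/P₁)^((γ−1)/γ) = 401.2 K; V₂ = V₁·(P₁/P₂)^(1/γ) = 0.005587 m³.

V₂ ≈ 0.00559 m³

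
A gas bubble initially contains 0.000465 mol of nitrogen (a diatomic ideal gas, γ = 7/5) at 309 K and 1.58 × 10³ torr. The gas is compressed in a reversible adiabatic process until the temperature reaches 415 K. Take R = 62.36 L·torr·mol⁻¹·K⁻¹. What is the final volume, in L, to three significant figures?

From PV = nRT: V₁ = nRT₁/P₁ = 0.005671 L.
Reversible adiabatic, γ = 7/5: P₂ = P₁·(T₂/T₁)^(γ/(γ−1)) = 4436 torr; V₂ = V₁·(T₁/T₂)^(1/(γ−1)) = 0.002713 L.

V₂ ≈ 0.00271 L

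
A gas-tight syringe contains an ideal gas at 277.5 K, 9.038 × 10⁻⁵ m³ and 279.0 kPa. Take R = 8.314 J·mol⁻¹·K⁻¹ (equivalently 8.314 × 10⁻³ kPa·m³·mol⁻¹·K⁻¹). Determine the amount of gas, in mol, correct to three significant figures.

n ≈ 0.0109 mol

PV = nRT ⇒ n = PV/(RT) = (279.0 × 9.038e-05) / (8.314 × 10⁻³ × 277.5)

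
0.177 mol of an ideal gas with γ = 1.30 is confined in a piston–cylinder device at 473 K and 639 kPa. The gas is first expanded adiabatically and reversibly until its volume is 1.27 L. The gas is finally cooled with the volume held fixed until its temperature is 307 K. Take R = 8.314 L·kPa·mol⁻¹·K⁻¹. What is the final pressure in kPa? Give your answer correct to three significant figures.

P₃ ≈ 356 kPa

From PV = nRT: V₁ = nRT₁/P₁ = 1.089 L.
Adiabatic (γ = 1.30), T V^(γ−1) and P V^γ constant: T₂ = T₁·(V₁/V₂)^(γ−1) = 451.7 K; P₂ = P₁·(V₁/V₂)^γ = 523.4 kPa.
V constant ⇒ P ∝ T: V₃ = V₂; P₃ = P₂·(T₃/T₂) = 355.7 kPa.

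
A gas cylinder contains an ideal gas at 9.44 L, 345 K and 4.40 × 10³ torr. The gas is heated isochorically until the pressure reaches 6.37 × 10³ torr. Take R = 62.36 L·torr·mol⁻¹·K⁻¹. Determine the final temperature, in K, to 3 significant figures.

Isochoric, so P/T is constant: V₂ = V₁; T₂ = T₁·(P₂/P₁) = 499.5 K.

T₂ ≈ 499 K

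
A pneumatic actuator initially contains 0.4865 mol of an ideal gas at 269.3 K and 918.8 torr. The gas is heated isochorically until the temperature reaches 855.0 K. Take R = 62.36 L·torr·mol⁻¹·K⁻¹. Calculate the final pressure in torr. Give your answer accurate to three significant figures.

P₂ ≈ 2.92e+03 torr

From PV = nRT: V₁ = nRT₁/P₁ = 8.892 L.
Isochoric, so P/T is constant: V₂ = V₁; P₂ = P₁·(T₂/T₁) = 2917 torr.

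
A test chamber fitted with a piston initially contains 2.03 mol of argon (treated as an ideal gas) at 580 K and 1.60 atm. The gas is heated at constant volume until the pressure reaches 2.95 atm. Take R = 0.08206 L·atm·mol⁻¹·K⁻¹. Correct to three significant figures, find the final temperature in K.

T₂ ≈ 1.07e+03 K

From PV = nRT: V₁ = nRT₁/P₁ = 60.39 L.
V constant ⇒ P ∝ T: V₂ = V₁; T₂ = T₁·(P₂/P₁) = 1069 K.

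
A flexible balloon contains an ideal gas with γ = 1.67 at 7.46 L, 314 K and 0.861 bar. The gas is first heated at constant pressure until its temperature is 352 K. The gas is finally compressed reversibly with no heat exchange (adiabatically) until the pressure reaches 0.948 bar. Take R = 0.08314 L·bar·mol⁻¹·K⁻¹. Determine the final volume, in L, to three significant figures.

V₃ ≈ 7.89 L

Isobaric, so V/T is constant: P₂ = P₁; V₂ = V₁·(T₂/T₁) = 8.363 L.
Reversible adiabatic, γ = 1.67: T₃ = T₂·(P₃/P₂)^((γ−1)/γ) = 365.9 K; V₃ = V₂·(P₂/P₃)^(1/γ) = 7.894 L.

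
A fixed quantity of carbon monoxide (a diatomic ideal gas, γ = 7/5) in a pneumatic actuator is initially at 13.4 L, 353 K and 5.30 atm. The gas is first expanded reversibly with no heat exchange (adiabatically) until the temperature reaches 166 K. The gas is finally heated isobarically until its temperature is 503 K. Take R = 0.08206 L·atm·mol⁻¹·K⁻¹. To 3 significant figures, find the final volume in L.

V₃ ≈ 268 L

Reversible adiabatic, γ = 7/5: P₂ = P₁·(T₂/T₁)^(γ/(γ−1)) = 0.3780 atm; V₂ = V₁·(T₁/T₂)^(1/(γ−1)) = 88.36 L.
Isobaric, so V/T is constant: P₃ = P₂; V₃ = V₂·(T₃/T₂) = 267.8 L.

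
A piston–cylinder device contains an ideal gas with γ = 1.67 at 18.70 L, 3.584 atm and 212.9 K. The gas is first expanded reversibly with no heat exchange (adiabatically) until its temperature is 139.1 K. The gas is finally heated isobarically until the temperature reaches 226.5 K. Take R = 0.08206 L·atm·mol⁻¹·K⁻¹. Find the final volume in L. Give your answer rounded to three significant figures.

Adiabatic (γ = 1.67), T V^(γ−1) and P V^γ constant: P₂ = P₁·(T₂/T₁)^(γ/(γ−1)) = 1.241 atm; V₂ = V₁·(T₁/T₂)^(1/(γ−1)) = 35.30 L.
Isobaric, so V/T is constant: P₃ = P₂; V₃ = V₂·(T₃/T₂) = 57.47 L.

V₃ ≈ 57.5 L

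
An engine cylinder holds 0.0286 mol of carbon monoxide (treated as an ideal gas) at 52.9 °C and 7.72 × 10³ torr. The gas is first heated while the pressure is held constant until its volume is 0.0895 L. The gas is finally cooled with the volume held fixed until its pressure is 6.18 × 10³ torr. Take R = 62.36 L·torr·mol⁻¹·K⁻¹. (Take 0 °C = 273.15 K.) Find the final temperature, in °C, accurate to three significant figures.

Convert: T₁ = 326.0 K.
From PV = nRT: V₁ = nRT₁/P₁ = 0.07532 L.
Isobaric, so V/T is constant: P₂ = P₁; T₂ = T₁·(V₂/V₁) = 387.4 K.
V constant ⇒ P ∝ T: V₃ = V₂; T₃ = T₂·(P₃/P₂) = 310.1 K.

T₃ ≈ 37.0 °C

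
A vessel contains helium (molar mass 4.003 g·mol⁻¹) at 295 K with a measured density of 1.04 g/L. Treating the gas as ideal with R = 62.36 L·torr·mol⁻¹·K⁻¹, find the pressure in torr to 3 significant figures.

ρ = PM/(RT) ⇒ P = ρRT/M = (1.04 × 62.36 × 295.0) / 4.003

P ≈ 4.78e+03 torr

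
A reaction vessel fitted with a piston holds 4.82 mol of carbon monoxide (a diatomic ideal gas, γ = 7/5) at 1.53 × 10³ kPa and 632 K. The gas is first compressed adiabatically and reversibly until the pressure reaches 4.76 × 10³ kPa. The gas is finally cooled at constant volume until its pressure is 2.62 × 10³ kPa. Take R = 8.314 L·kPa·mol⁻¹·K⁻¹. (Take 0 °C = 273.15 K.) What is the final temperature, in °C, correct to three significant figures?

T₃ ≈ 208 °C

From PV = nRT: V₁ = nRT₁/P₁ = 16.55 L.
Reversible adiabatic, γ = 7/5: T₂ = T₁·(P₂/P₁)^((γ−1)/γ) = 874.1 K; V₂ = V₁·(P₁/P₂)^(1/γ) = 7.359 L.
V constant ⇒ P ∝ T: V₃ = V₂; T₃ = T₂·(P₃/P₂) = 481.1 K.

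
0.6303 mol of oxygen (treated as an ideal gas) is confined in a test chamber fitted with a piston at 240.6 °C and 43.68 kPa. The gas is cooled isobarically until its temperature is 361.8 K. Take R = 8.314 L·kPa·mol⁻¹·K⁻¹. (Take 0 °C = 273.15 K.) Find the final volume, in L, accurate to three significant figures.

Convert: T₁ = 513.8 K.
From PV = nRT: V₁ = nRT₁/P₁ = 61.63 L.
Isobaric, so V/T is constant: P₂ = P₁; V₂ = V₁·(T₂/T₁) = 43.41 L.

V₂ ≈ 43.4 L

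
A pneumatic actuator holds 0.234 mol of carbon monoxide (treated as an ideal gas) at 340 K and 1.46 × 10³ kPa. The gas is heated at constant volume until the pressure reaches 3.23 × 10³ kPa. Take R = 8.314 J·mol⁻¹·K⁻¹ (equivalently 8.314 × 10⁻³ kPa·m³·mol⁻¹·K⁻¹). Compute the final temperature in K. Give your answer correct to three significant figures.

T₂ ≈ 752 K

From PV = nRT: V₁ = nRT₁/P₁ = 0.0004531 m³.
Isochoric, so P/T is constant: V₂ = V₁; T₂ = T₁·(P₂/P₁) = 752.2 K.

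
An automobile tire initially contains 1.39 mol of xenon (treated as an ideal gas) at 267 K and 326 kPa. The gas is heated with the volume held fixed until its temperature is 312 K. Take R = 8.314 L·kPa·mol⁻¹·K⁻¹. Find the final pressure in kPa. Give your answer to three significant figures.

From PV = nRT: V₁ = nRT₁/P₁ = 9.465 L.
V constant ⇒ P ∝ T: V₂ = V₁; P₂ = P₁·(T₂/T₁) = 380.9 kPa.

P₂ ≈ 381 kPa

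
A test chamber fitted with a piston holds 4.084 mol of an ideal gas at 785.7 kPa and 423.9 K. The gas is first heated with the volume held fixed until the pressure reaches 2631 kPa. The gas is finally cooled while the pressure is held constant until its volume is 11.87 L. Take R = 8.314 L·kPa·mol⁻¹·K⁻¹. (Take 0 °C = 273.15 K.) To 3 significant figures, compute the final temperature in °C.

T₃ ≈ 647 °C

From PV = nRT: V₁ = nRT₁/P₁ = 18.32 L.
Isochoric, so P/T is constant: V₂ = V₁; T₂ = T₁·(P₂/P₁) = 1419 K.
Isobaric, so V/T is constant: P₃ = P₂; T₃ = T₂·(V₃/V₂) = 919.8 K.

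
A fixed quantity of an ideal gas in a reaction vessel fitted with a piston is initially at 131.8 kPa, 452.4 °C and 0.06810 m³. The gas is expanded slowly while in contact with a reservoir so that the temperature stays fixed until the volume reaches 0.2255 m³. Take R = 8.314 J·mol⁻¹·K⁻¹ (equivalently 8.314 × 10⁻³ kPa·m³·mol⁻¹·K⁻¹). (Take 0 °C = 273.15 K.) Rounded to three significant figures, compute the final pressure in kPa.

Convert: T₁ = 725.5 K.
Isothermal, so P V is constant: T₂ = T₁; P₂ = P₁·(V₁/V₂) = 39.80 kPa.

P₂ ≈ 39.8 kPa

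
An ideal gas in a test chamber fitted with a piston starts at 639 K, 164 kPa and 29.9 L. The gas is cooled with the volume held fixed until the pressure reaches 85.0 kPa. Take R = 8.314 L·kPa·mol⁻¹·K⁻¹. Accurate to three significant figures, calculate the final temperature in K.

Isochoric, so P/T is constant: V₂ = V₁; T₂ = T₁·(P₂/P₁) = 331.2 K.

T₂ ≈ 331 K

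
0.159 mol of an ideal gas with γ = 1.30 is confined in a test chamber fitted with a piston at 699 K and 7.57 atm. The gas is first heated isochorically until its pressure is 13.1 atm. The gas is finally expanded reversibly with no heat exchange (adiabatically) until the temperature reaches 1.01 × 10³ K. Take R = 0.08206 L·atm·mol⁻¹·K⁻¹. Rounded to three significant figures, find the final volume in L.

From PV = nRT: V₁ = nRT₁/P₁ = 1.205 L.
Isochoric, so P/T is constant: V₂ = V₁; T₂ = T₁·(P₂/P₁) = 1210 K.
Reversible adiabatic, γ = 1.30: P₃ = P₂·(T₃/T₂)^(γ/(γ−1)) = 5.996 atm; V₃ = V₂·(T₂/T₃)^(1/(γ−1)) = 2.198 L.

V₃ ≈ 2.20 L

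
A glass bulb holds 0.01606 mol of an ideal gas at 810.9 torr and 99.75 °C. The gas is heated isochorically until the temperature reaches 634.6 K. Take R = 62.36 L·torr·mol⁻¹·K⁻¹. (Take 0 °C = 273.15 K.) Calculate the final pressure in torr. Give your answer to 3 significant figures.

Convert: T₁ = 372.9 K.
From PV = nRT: V₁ = nRT₁/P₁ = 0.4605 L.
V constant ⇒ P ∝ T: V₂ = V₁; P₂ = P₁·(T₂/T₁) = 1380 torr.

P₂ ≈ 1.38e+03 torr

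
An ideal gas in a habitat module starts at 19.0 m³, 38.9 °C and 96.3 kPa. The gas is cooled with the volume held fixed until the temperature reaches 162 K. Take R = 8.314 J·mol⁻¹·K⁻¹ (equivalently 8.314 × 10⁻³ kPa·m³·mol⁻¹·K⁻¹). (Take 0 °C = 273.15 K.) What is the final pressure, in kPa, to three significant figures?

Convert: T₁ = 312.0 K.
Isochoric, so P/T is constant: V₂ = V₁; P₂ = P₁·(T₂/T₁) = 49.99 kPa.

P₂ ≈ 50.0 kPa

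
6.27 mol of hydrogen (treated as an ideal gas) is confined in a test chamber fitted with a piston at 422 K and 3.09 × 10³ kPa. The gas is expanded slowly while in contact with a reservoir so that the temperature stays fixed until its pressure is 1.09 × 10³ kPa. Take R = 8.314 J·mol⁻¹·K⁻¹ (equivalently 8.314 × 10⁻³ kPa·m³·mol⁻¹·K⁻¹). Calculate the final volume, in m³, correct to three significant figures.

From PV = nRT: V₁ = nRT₁/P₁ = 0.007119 m³.
T constant ⇒ Boyle's law P V = const: T₂ = T₁; V₂ = V₁·(P₁/P₂) = 0.02018 m³.

V₂ ≈ 0.0202 m³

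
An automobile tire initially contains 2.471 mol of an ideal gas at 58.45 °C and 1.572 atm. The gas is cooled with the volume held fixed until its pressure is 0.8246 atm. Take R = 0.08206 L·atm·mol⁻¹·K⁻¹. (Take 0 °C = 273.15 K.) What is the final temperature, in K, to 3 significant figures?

T₂ ≈ 174 K

Convert: T₁ = 331.6 K.
From PV = nRT: V₁ = nRT₁/P₁ = 42.77 L.
V constant ⇒ P ∝ T: V₂ = V₁; T₂ = T₁·(P₂/P₁) = 173.9 K.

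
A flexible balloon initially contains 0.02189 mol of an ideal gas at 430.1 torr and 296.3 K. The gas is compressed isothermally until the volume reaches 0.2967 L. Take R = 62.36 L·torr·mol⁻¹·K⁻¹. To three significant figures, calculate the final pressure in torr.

P₂ ≈ 1.36e+03 torr

From PV = nRT: V₁ = nRT₁/P₁ = 0.9404 L.
Isothermal, so P V is constant: T₂ = T₁; P₂ = P₁·(V₁/V₂) = 1363 torr.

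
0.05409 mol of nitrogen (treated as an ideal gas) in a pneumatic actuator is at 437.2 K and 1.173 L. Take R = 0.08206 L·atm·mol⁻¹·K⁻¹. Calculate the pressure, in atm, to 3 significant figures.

PV = nRT ⇒ P = nRT/V = (0.05409 × 0.08206 × 437.2) / 1.173

P ≈ 1.65 atm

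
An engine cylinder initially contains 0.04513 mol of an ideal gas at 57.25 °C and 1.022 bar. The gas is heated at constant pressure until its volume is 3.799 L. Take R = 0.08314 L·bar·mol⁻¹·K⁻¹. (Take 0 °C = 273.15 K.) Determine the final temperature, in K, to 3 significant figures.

T₂ ≈ 1.03e+03 K

Convert: T₁ = 330.4 K.
From PV = nRT: V₁ = nRT₁/P₁ = 1.213 L.
Isobaric, so V/T is constant: P₂ = P₁; T₂ = T₁·(V₂/V₁) = 1035 K.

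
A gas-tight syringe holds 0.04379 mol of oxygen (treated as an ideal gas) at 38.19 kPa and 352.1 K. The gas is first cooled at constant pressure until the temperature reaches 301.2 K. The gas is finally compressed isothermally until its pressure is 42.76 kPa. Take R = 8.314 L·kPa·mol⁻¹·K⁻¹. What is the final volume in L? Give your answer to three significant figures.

V₃ ≈ 2.56 L

From PV = nRT: V₁ = nRT₁/P₁ = 3.357 L.
P constant ⇒ V ∝ T: P₂ = P₁; V₂ = V₁·(T₂/T₁) = 2.871 L.
Isothermal, so P V is constant: T₃ = T₂; V₃ = V₂·(P₂/P₃) = 2.564 L.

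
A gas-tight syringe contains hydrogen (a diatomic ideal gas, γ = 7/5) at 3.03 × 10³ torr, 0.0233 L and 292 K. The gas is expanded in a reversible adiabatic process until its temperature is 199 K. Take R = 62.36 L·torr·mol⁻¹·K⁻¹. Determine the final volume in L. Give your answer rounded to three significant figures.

Reversible adiabatic, γ = 7/5: P₂ = P₁·(T₂/T₁)^(γ/(γ−1)) = 791.8 torr; V₂ = V₁·(T₁/T₂)^(1/(γ−1)) = 0.06077 L.

V₂ ≈ 0.0608 L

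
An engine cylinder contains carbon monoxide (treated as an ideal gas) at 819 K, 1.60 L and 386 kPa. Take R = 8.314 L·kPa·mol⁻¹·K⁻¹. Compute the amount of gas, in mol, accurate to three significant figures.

n ≈ 0.0907 mol

PV = nRT ⇒ n = PV/(RT) = (386 × 1.60) / (8.314 × 819)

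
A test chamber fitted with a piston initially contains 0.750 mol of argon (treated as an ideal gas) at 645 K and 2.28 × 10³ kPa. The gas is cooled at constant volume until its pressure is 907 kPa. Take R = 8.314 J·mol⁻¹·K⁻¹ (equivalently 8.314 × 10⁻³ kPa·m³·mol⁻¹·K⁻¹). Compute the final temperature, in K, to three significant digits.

From PV = nRT: V₁ = nRT₁/P₁ = 0.001764 m³.
V constant ⇒ P ∝ T: V₂ = V₁; T₂ = T₁·(P₂/P₁) = 256.6 K.

T₂ ≈ 257 K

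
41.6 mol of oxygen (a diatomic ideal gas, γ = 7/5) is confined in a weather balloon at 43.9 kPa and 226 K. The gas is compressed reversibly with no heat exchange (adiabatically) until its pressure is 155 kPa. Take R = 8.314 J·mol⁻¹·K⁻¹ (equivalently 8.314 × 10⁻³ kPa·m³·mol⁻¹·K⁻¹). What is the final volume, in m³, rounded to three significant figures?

From PV = nRT: V₁ = nRT₁/P₁ = 1.781 m³.
Adiabatic (γ = 7/5), T V^(γ−1) and P V^γ constant: T₂ = T₁·(P₂/P₁)^((γ−1)/γ) = 324.1 K; V₂ = V₁·(P₁/P₂)^(1/γ) = 0.7231 m³.

V₂ ≈ 0.723 m³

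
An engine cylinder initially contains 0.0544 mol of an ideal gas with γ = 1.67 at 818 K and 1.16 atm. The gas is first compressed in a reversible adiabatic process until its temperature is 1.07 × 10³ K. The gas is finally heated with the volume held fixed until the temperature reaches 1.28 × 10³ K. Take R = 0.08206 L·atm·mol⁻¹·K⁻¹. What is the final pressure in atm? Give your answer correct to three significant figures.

P₃ ≈ 2.71 atm

From PV = nRT: V₁ = nRT₁/P₁ = 3.148 L.
Reversible adiabatic, γ = 1.67: P₂ = P₁·(T₂/T₁)^(γ/(γ−1)) = 2.265 atm; V₂ = V₁·(T₁/T₂)^(1/(γ−1)) = 2.108 L.
Isochoric, so P/T is constant: V₃ = V₂; P₃ = P₂·(T₃/T₂) = 2.710 atm.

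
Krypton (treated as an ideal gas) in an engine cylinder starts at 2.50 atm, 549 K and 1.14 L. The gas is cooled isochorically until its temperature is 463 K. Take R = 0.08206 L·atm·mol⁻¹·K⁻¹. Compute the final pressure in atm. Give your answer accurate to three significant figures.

P₂ ≈ 2.11 atm

Isochoric, so P/T is constant: V₂ = V₁; P₂ = P₁·(T₂/T₁) = 2.108 atm.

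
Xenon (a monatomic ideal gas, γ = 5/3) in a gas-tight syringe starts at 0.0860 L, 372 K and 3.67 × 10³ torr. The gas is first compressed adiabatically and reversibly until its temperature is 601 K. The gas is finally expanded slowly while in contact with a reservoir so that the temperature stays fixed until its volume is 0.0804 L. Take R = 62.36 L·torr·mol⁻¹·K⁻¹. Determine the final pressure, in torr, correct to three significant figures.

P₃ ≈ 6.34e+03 torr

Adiabatic (γ = 5/3), T V^(γ−1) and P V^γ constant: P₂ = P₁·(T₂/T₁)^(γ/(γ−1)) = 1.218e+04 torr; V₂ = V₁·(T₁/T₂)^(1/(γ−1)) = 0.04188 L.
T constant ⇒ Boyle's law P V = const: T₃ = T₂; P₃ = P₂·(V₂/V₃) = 6342 torr.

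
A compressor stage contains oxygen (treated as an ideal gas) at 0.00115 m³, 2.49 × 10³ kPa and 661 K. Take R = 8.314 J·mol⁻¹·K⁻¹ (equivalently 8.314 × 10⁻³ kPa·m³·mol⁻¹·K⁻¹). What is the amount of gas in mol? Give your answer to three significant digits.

n ≈ 0.521 mol

PV = nRT ⇒ n = PV/(RT) = (2.49e+03 × 0.00115) / (8.314 × 10⁻³ × 661)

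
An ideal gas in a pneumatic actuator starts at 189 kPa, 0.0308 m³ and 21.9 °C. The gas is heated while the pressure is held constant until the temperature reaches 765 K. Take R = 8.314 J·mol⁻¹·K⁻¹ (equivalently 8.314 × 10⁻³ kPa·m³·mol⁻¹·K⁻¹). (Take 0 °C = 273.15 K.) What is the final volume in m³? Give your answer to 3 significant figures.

Convert: T₁ = 295.0 K.
P constant ⇒ V ∝ T: P₂ = P₁; V₂ = V₁·(T₂/T₁) = 0.07986 m³.

V₂ ≈ 0.0799 m³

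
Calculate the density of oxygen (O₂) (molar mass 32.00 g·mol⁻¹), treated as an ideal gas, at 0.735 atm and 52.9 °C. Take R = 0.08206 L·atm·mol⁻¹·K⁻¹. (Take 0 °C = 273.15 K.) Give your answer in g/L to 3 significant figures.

ρ ≈ 0.879 g/L

ρ = PM/(RT) = (0.735 × 32.00) / (0.08206 × 326.0)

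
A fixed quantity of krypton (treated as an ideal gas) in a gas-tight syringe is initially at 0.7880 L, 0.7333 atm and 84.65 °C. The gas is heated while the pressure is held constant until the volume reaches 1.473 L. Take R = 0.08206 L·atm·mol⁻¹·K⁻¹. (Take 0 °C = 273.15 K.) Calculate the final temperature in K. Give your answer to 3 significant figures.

T₂ ≈ 669 K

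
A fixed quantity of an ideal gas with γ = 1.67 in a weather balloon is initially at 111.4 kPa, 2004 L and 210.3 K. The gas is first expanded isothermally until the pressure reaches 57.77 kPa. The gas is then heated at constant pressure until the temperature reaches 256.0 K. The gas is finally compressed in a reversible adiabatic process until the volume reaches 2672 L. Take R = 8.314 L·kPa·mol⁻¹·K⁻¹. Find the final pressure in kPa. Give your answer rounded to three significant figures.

P₄ ≈ 149 kPa

T constant ⇒ Boyle's law P V = const: T₂ = T₁; V₂ = V₁·(P₁/P₂) = 3864 L.
Isobaric, so V/T is constant: P₃ = P₂; V₃ = V₂·(T₃/T₂) = 4704 L.
Reversible adiabatic, γ = 1.67: T₄ = T₃·(V₃/V₄)^(γ−1) = 374.0 K; P₄ = P₃·(V₃/V₄)^γ = 148.6 kPa.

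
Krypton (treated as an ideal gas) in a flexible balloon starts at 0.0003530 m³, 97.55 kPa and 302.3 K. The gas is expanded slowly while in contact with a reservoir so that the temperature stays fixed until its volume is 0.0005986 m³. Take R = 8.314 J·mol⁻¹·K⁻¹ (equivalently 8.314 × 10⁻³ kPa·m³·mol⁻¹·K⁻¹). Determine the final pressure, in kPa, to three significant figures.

P₂ ≈ 57.5 kPa

Isothermal, so P V is constant: T₂ = T₁; P₂ = P₁·(V₁/V₂) = 57.53 kPa.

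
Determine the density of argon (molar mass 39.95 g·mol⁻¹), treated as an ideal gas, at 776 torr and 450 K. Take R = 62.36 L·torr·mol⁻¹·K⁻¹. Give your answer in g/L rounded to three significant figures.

ρ = PM/(RT) = (776 × 39.95) / (62.36 × 450.0)

ρ ≈ 1.10 g/L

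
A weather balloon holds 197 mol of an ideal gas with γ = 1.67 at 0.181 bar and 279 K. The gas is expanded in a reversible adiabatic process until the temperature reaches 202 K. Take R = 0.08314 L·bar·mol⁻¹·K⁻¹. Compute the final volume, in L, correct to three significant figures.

V₂ ≈ 4.09e+04 L

From PV = nRT: V₁ = nRT₁/P₁ = 2.525e+04 L.
Reversible adiabatic, γ = 1.67: P₂ = P₁·(T₂/T₁)^(γ/(γ−1)) = 0.08093 bar; V₂ = V₁·(T₁/T₂)^(1/(γ−1)) = 4.088e+04 L.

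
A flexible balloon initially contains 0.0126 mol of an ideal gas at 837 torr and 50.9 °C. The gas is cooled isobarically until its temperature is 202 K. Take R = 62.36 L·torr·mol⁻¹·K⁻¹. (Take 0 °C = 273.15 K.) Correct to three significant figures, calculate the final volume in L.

V₂ ≈ 0.190 L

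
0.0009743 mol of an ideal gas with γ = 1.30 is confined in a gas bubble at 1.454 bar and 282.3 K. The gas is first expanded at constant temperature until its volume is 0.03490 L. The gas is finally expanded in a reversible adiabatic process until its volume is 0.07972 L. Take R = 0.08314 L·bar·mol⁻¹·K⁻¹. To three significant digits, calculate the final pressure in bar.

P₃ ≈ 0.224 bar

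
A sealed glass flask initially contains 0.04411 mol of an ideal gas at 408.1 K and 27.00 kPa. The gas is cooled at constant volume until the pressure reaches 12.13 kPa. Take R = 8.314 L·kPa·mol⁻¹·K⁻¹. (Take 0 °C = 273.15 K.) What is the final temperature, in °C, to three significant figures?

From PV = nRT: V₁ = nRT₁/P₁ = 5.543 L.
V constant ⇒ P ∝ T: V₂ = V₁; T₂ = T₁·(P₂/P₁) = 183.3 K.

T₂ ≈ -89.8 °C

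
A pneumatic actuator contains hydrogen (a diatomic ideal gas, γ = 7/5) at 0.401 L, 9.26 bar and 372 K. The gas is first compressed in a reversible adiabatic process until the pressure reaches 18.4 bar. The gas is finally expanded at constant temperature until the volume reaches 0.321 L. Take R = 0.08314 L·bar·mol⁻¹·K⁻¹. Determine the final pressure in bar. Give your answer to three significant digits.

P₃ ≈ 14.1 bar

Reversible adiabatic, γ = 7/5: T₂ = T₁·(P₂/P₁)^((γ−1)/γ) = 452.6 K; V₂ = V₁·(P₁/P₂)^(1/γ) = 0.2455 L.
Isothermal, so P V is constant: T₃ = T₂; P₃ = P₂·(V₂/V₃) = 14.08 bar.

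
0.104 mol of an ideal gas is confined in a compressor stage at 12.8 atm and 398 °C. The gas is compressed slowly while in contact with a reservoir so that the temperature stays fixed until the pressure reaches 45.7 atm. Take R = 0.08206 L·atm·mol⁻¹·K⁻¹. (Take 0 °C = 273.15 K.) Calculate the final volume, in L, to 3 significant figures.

V₂ ≈ 0.125 L

Convert: T₁ = 671.1 K.
From PV = nRT: V₁ = nRT₁/P₁ = 0.4475 L.
Isothermal, so P V is constant: T₂ = T₁; V₂ = V₁·(P₁/P₂) = 0.1253 L.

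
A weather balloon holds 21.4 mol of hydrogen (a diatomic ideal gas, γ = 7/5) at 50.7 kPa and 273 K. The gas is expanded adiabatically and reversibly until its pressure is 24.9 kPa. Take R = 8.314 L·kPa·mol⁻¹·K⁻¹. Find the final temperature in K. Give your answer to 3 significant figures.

From PV = nRT: V₁ = nRT₁/P₁ = 958.0 L.
Adiabatic (γ = 7/5), T V^(γ−1) and P V^γ constant: T₂ = T₁·(P₂/P₁)^((γ−1)/γ) = 222.8 K; V₂ = V₁·(P₁/P₂)^(1/γ) = 1592 L.

T₂ ≈ 223 K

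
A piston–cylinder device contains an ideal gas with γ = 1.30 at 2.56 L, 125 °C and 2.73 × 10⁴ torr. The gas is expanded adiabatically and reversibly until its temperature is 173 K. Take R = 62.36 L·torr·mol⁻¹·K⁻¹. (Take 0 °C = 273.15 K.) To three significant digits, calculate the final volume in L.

V₂ ≈ 41.2 L

Convert: T₁ = 398.1 K.
Adiabatic (γ = 1.30), T V^(γ−1) and P V^γ constant: P₂ = P₁·(T₂/T₁)^(γ/(γ−1)) = 737.0 torr; V₂ = V₁·(T₁/T₂)^(1/(γ−1)) = 41.20 L.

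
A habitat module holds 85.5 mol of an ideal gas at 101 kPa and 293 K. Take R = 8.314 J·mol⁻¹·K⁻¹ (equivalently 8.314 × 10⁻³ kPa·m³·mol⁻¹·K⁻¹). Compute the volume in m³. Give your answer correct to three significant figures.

PV = nRT ⇒ V = nRT/P = (85.5 × 8.314 × 10⁻³ × 293) / 101

V ≈ 2.06 m³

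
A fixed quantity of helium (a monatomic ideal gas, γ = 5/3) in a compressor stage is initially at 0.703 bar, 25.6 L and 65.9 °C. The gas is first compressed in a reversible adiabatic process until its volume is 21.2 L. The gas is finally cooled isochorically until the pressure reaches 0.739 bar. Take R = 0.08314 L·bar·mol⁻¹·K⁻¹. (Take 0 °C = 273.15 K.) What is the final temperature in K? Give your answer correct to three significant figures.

Convert: T₁ = 339.0 K.
Adiabatic (γ = 5/3), T V^(γ−1) and P V^γ constant: T₂ = T₁·(V₁/V₂)^(γ−1) = 384.5 K; P₂ = P₁·(V₁/V₂)^γ = 0.9626 bar.
V constant ⇒ P ∝ T: V₃ = V₂; T₃ = T₂·(P₃/P₂) = 295.2 K.

T₃ ≈ 295 K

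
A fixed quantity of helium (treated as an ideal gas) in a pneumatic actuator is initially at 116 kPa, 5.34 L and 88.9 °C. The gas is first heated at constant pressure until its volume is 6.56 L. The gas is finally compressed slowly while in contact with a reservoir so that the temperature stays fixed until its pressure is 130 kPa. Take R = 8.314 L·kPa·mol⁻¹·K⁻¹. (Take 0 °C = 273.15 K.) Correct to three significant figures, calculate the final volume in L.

V₃ ≈ 5.85 L

Convert: T₁ = 362.0 K.
P constant ⇒ V ∝ T: P₂ = P₁; T₂ = T₁·(V₂/V₁) = 444.8 K.
T constant ⇒ Boyle's law P V = const: T₃ = T₂; V₃ = V₂·(P₂/P₃) = 5.854 L.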